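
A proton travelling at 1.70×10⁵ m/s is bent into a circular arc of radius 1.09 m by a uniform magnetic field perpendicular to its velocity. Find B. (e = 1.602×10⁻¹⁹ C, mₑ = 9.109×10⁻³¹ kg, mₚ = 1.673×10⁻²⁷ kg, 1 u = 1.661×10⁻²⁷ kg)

B ≈ 1.63×10⁻³ T

From |q|vB = mv²/r, B = mv/(|q|r).
B = (1.673×10⁻²⁷)(1.70×10⁵)/((1.602×10⁻¹⁹)(1.09)) ≈ 1.63×10⁻³ T.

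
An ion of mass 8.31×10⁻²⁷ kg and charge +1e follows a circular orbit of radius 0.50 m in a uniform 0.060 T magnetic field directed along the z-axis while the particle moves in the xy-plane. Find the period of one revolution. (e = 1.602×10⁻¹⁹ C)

The cyclotron period depends only on m, q, B: T = 2πm/(|q|B).
T = 2π(8.31×10⁻²⁷)/((1.602×10⁻¹⁹)(0.060)) ≈ 5.4×10⁻⁶ s.

T ≈ 5.4×10⁻⁶ s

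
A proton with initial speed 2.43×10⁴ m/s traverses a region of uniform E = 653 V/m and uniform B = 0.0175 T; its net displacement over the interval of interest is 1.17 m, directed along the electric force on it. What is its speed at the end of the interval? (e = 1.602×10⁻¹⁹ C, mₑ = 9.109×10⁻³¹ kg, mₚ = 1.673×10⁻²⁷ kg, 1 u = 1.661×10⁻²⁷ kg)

B does no work; ΔKE = |q|E d.
½mv_f² = ½mv₀² + |q|Ed = ½(1.673×10⁻²⁷)(2.43×10⁴)² + (1.602×10⁻¹⁹)(653)(1.17) ≈ 4.939×10⁻¹⁹ J + 1.224×10⁻¹⁶ J ≈ 1.229×10⁻¹⁶ J.
v_f = √(2·1.229×10⁻¹⁶/1.673×10⁻²⁷) ≈ 3.83×10⁵ m/s.

v_f ≈ 3.83×10⁵ m/s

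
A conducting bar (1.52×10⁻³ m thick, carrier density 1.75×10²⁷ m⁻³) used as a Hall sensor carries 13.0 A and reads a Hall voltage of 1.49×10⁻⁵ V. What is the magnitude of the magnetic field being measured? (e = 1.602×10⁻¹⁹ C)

From V_H = IB/(n e t), B = V_H n e t / I.
B = (1.49×10⁻⁵)(1.75×10²⁷)(1.602×10⁻¹⁹)(1.52×10⁻³)/13.0 ≈ 0.488 T.

B ≈ 0.488 T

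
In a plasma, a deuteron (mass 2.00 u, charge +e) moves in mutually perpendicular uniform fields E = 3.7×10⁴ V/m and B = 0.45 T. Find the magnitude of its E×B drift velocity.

In crossed fields the guiding centre drifts at v_d = |E×B|/B² = E/B, independent of charge and mass.
v_d = 3.7×10⁴/0.45 = 8.2×10⁴ m/s.

v_d ≈ 8.2×10⁴ m/s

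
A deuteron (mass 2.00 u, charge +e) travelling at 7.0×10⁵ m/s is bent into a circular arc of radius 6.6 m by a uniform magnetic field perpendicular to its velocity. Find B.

From |q|vB = mv²/r, B = mv/(|q|r).
B = (3.322×10⁻²⁷)(7.0×10⁵)/((1.602×10⁻¹⁹)(6.6)) ≈ 2.2×10⁻³ T.

B ≈ 2.2×10⁻³ T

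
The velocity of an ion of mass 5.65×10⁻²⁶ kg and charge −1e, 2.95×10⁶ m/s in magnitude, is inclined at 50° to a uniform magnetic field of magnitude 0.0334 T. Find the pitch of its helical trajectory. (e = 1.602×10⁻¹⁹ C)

p ≈ 126 m

v∥ = v cosθ = 2.95×10⁶·cos50° ≈ 1.896×10⁶ m/s.
T = 2πm/(|q|B) = 2π(5.65×10⁻²⁶)/((1.602×10⁻¹⁹)(0.0334)) ≈ 6.635×10⁻⁵ s.
pitch = v∥ T = (1.896×10⁶)(6.635×10⁻⁵) ≈ 126 m.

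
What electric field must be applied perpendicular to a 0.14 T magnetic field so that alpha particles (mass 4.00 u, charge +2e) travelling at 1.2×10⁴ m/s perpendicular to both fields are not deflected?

For straight-line motion qE = qvB, so E = vB.
E = 1.2×10⁴ × 0.14 = 1700 V/m.

E = 1700 V/m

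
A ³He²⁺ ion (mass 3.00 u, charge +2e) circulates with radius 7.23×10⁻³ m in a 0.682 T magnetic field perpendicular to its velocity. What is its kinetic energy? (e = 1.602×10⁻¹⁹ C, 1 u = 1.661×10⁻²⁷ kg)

KE ≈ 1560 eV

v = |q|Br/m, then KE = ½mv² = (qBr)²/(2m).
v = (3.204×10⁻¹⁹)(0.682)(7.23×10⁻³)/4.983×10⁻²⁷ ≈ 3.170×10⁵ m/s.
KE = ½(4.983×10⁻²⁷)(3.170×10⁵)² ≈ 2.50×10⁻¹⁶ J = 1560 eV.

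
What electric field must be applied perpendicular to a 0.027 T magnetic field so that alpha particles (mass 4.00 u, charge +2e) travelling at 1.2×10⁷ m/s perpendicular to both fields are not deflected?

E = 3.2×10⁵ V/m

For straight-line motion qE = qvB, so E = vB.
E = 1.2×10⁷ × 0.027 = 3.2×10⁵ V/m.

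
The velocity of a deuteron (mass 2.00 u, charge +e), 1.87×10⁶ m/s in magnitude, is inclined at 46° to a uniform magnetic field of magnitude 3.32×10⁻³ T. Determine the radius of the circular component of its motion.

v⊥ = v sinθ = 1.87×10⁶·sin46° ≈ 1.345×10⁶ m/s.
r = m v⊥/(|q|B) = (3.322×10⁻²⁷)(1.345×10⁶)/((1.602×10⁻¹⁹)(3.32×10⁻³)) ≈ 8.40 m.

r ≈ 8.40 m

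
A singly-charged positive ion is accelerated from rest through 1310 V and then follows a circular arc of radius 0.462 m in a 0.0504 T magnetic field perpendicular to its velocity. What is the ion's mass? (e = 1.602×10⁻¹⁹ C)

Combine |q|V = ½mv² and r = mv/(|q|B): eliminate v to get m = qB²r²/(2V).
m = (1.602×10⁻¹⁹)(0.0504)²(0.462)²/(2·1310) ≈ 3.32×10⁻²⁶ kg.

m ≈ 3.32×10⁻²⁶ kg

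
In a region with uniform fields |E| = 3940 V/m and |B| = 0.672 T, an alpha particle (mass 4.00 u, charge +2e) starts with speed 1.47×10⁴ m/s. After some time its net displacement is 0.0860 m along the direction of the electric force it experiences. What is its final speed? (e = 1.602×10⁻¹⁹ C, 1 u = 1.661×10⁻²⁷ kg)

v_f ≈ 1.81×10⁵ m/s

B does no work; ΔKE = |q|E d.
½mv_f² = ½mv₀² + |q|Ed = ½(6.644×10⁻²⁷)(1.47×10⁴)² + (3.204×10⁻¹⁹)(3940)(0.0860) ≈ 7.179×10⁻¹⁹ J + 1.086×10⁻¹⁶ J ≈ 1.093×10⁻¹⁶ J.
v_f = √(2·1.093×10⁻¹⁶/6.644×10⁻²⁷) ≈ 1.81×10⁵ m/s.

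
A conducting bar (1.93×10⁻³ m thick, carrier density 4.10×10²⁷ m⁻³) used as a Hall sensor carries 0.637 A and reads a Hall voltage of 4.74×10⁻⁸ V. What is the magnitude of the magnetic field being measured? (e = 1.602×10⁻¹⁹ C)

B ≈ 0.0943 T

From V_H = IB/(n e t), B = V_H n e t / I.
B = (4.74×10⁻⁸)(4.10×10²⁷)(1.602×10⁻¹⁹)(1.93×10⁻³)/0.637 ≈ 0.0943 T.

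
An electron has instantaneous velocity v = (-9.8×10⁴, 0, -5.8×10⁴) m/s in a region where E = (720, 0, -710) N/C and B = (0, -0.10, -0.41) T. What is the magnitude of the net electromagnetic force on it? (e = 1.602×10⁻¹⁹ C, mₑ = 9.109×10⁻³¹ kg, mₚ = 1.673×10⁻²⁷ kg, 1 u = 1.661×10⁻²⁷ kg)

|F| ≈ 6.65×10⁻¹⁵ N

v×B = (-5800, -4.02×10⁴, 9800) N/C.
E + v×B = (-5080, -4.02×10⁴, 9090) N/C.
F = q(E + v×B) = (−1.602×10⁻¹⁹ C)·(-5080, -4.02×10⁴, 9090) = (8.14×10⁻¹⁶, 6.44×10⁻¹⁵, -1.46×10⁻¹⁵) N.
|F| = 6.65×10⁻¹⁵ N.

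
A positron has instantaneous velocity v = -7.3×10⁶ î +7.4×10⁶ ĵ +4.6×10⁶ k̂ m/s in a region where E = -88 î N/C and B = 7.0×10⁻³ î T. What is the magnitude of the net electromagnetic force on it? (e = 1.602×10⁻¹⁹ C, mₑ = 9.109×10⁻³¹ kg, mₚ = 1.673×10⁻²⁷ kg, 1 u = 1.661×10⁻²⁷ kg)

|F| ≈ 9.77×10⁻¹⁵ N

v×B = (0, 3.22×10⁴, -5.18×10⁴) N/C.
E + v×B = (-88.0, 3.22×10⁴, -5.18×10⁴) N/C.
F = q(E + v×B) = (1.602×10⁻¹⁹ C)·(-88.0, 3.22×10⁴, -5.18×10⁴) = (-1.41×10⁻¹⁷, 5.16×10⁻¹⁵, -8.30×10⁻¹⁵) N.
|F| = 9.77×10⁻¹⁵ N.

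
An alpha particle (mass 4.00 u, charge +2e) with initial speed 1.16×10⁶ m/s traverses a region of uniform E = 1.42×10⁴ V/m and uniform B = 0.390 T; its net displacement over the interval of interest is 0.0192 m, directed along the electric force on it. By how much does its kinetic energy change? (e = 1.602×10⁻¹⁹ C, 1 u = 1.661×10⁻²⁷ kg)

ΔKE ≈ 8.74×10⁻¹⁷ J

The magnetic force is always ⟂ v and does no work; only the electric force changes KE.
ΔKE = F_E · d = |q|E d = (3.204×10⁻¹⁹)(1.42×10⁴)(0.0192) ≈ 8.74×10⁻¹⁷ J.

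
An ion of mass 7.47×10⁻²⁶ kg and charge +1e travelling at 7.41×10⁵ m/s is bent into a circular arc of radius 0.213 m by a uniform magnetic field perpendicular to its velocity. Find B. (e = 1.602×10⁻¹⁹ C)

B ≈ 1.62 T

From |q|vB = mv²/r, B = mv/(|q|r).
B = (7.47×10⁻²⁶)(7.41×10⁵)/((1.602×10⁻¹⁹)(0.213)) ≈ 1.62 T.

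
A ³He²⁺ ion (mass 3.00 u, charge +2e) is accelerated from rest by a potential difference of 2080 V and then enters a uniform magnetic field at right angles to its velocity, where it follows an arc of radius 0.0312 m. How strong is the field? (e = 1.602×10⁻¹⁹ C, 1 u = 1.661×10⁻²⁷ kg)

v = √(2|q|V/m) = √(2·3.204×10⁻¹⁹·2080/4.983×10⁻²⁷) ≈ 5.172×10⁵ m/s.
B = mv/(|q|r) = (4.983×10⁻²⁷)(5.172×10⁵)/((3.204×10⁻¹⁹)(0.0312)) ≈ 0.258 T.

B ≈ 0.258 T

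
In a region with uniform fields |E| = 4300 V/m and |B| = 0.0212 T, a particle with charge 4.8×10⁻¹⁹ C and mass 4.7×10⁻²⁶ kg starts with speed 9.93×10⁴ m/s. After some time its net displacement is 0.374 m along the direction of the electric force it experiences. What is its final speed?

v_f ≈ 2.07×10⁵ m/s

B does no work; ΔKE = |q|E d.
½mv_f² = ½mv₀² + |q|Ed = ½(4.7×10⁻²⁶)(9.93×10⁴)² + (4.8×10⁻¹⁹)(4300)(0.374) ≈ 2.317×10⁻¹⁶ J + 7.719×10⁻¹⁶ J ≈ 1.004×10⁻¹⁵ J.
v_f = √(2·1.004×10⁻¹⁵/4.7×10⁻²⁶) ≈ 2.07×10⁵ m/s.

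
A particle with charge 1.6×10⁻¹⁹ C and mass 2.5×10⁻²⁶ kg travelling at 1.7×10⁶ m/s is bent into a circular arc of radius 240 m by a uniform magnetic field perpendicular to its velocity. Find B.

From |q|vB = mv²/r, B = mv/(|q|r).
B = (2.5×10⁻²⁶)(1.7×10⁶)/((1.6×10⁻¹⁹)(240)) ≈ 1.1×10⁻³ T.

B ≈ 1.1×10⁻³ T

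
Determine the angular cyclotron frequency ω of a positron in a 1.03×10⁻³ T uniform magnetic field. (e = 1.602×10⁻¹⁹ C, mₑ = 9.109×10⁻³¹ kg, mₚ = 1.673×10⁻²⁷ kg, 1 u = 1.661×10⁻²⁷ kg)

ω ≈ 1.81×10⁸ rad/s

ω = |q|B/m.
ω = (1.602×10⁻¹⁹)(1.03×10⁻³)/9.109×10⁻³¹ ≈ 1.81×10⁸ rad/s.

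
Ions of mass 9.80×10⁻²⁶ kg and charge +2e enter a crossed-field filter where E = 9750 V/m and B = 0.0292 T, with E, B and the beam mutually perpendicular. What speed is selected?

v = 3.34×10⁵ m/s

Zero net Lorentz force requires |qE| = |q v×B|, i.e. E = vB.
v = E/B = 9750/0.0292 = 3.34×10⁵ m/s.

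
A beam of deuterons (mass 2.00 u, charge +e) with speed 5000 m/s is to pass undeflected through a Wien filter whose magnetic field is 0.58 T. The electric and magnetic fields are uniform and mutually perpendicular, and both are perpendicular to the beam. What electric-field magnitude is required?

E = 2900 V/m

For straight-line motion qE = qvB, so E = vB.
E = 5000 × 0.58 = 2900 V/m.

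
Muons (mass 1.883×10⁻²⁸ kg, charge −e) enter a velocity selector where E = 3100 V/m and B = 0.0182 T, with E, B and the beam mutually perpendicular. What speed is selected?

v = 1.70×10⁵ m/s

For undeflected motion the electric and magnetic forces balance: qE = qvB.
v = E/B = 3100/0.0182 = 1.70×10⁵ m/s.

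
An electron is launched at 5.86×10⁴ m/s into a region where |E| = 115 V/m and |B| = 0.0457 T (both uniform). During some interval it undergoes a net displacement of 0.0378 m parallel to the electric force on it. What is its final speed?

v_f ≈ 1.24×10⁶ m/s

B does no work; ΔKE = |q|E d.
½mv_f² = ½mv₀² + |q|Ed = ½(9.109×10⁻³¹)(5.86×10⁴)² + (1.602×10⁻¹⁹)(115)(0.0378) ≈ 1.564×10⁻²¹ J + 6.964×10⁻¹⁹ J ≈ 6.980×10⁻¹⁹ J.
v_f = √(2·6.980×10⁻¹⁹/9.109×10⁻³¹) ≈ 1.24×10⁶ m/s.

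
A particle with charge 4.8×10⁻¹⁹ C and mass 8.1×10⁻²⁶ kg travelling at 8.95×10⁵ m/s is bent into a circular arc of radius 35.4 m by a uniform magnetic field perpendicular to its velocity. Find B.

From |q|vB = mv²/r, B = mv/(|q|r).
B = (8.1×10⁻²⁶)(8.95×10⁵)/((4.8×10⁻¹⁹)(35.4)) ≈ 4.27×10⁻³ T.

B ≈ 4.27×10⁻³ T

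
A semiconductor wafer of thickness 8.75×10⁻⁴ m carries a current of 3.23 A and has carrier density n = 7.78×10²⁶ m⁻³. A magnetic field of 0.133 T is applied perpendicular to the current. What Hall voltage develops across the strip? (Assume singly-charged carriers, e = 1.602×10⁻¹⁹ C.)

V_H ≈ 3.94×10⁻⁶ V

V_H = IB/(n e t).
V_H = (3.23)(0.133)/((7.78×10²⁶)(1.602×10⁻¹⁹)(8.75×10⁻⁴)) ≈ 3.94×10⁻⁶ V.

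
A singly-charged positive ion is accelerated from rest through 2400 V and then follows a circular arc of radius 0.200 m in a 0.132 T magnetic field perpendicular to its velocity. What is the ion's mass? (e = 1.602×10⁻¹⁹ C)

m ≈ 2.33×10⁻²⁶ kg

Combine |q|V = ½mv² and r = mv/(|q|B): eliminate v to get m = qB²r²/(2V).
m = (1.602×10⁻¹⁹)(0.132)²(0.200)²/(2·2400) ≈ 2.33×10⁻²⁶ kg.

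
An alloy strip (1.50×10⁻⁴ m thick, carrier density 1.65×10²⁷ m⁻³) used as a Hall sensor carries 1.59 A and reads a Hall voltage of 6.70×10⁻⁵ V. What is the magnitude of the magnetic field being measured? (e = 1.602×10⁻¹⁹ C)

B ≈ 1.67 T

From V_H = IB/(n e t), B = V_H n e t / I.
B = (6.70×10⁻⁵)(1.65×10²⁷)(1.602×10⁻¹⁹)(1.50×10⁻⁴)/1.59 ≈ 1.67 T.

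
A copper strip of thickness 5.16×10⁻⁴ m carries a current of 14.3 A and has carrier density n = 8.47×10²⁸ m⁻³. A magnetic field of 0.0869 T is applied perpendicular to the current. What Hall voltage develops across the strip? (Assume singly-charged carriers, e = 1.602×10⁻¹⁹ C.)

V_H = IB/(n e t).
V_H = (14.3)(0.0869)/((8.47×10²⁸)(1.602×10⁻¹⁹)(5.16×10⁻⁴)) ≈ 1.77×10⁻⁷ V.

V_H ≈ 1.77×10⁻⁷ V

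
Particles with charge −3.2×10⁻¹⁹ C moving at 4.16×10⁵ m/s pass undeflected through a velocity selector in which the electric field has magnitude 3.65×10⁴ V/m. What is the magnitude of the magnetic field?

Balance of forces in the selector: qE = qvB ⇒ B = E/v.
B = 3.65×10⁴/4.16×10⁵ = 0.0877 T.

B = 0.0877 T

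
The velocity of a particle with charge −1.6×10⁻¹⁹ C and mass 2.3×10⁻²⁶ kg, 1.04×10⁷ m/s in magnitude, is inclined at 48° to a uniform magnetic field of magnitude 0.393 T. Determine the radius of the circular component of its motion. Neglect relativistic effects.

v⊥ = v sinθ = 1.04×10⁷·sin48° ≈ 7.729×10⁶ m/s.
r = m v⊥/(|q|B) = (2.3×10⁻²⁶)(7.729×10⁶)/((1.6×10⁻¹⁹)(0.393)) ≈ 2.83 m.

r ≈ 2.83 m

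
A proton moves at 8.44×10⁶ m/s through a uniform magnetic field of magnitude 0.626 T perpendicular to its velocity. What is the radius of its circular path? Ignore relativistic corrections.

The magnetic force provides the centripetal force: |q|vB = mv²/r.
r = mv/(|q|B) = (1.673×10⁻²⁷)(8.44×10⁶)/((1.602×10⁻¹⁹)(0.626)) ≈ 0.141 m.

r ≈ 0.141 m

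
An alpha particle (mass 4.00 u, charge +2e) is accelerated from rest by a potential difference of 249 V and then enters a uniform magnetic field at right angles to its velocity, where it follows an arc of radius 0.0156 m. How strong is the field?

v = √(2|q|V/m) = √(2·3.204×10⁻¹⁹·249/6.644×10⁻²⁷) ≈ 1.550×10⁵ m/s.
B = mv/(|q|r) = (6.644×10⁻²⁷)(1.550×10⁵)/((3.204×10⁻¹⁹)(0.0156)) ≈ 0.206 T.

B ≈ 0.206 T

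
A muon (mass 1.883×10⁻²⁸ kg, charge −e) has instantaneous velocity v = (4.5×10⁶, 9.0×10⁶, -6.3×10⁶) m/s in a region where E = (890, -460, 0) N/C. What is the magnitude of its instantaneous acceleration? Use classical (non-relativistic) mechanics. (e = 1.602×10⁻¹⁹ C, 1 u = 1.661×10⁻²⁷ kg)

Only an electric field acts, so F = qE = (−1.602×10⁻¹⁹ C)·(890, -460, 0) = (-1.43×10⁻¹⁶, 7.37×10⁻¹⁷, 0) N.
|a| = |F|/m = 1.605×10⁻¹⁶/1.883×10⁻²⁸ ≈ 8.52×10¹¹ m/s².

|a| ≈ 8.52×10¹¹ m/s²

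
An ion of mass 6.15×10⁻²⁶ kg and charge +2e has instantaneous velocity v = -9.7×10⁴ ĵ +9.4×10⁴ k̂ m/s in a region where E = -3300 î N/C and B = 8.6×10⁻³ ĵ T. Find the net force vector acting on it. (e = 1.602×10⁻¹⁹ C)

F ≈ (-1.32×10⁻¹⁵, 0, 0) N

v×B = (-808, 0, 0) N/C.
E + v×B = (-4110, 0, 0) N/C.
F = q(E + v×B) = (3.204×10⁻¹⁹ C)·(-4110, 0, 0) = (-1.32×10⁻¹⁵, 0, 0) N.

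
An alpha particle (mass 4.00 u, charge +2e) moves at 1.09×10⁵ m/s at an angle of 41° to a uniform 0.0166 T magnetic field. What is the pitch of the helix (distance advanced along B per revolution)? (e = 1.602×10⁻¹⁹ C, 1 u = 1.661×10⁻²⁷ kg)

p ≈ 0.646 m

v∥ = v cosθ = 1.09×10⁵·cos41° ≈ 8.226×10⁴ m/s.
T = 2πm/(|q|B) = 2π(6.644×10⁻²⁷)/((3.204×10⁻¹⁹)(0.0166)) ≈ 7.849×10⁻⁶ s.
pitch = v∥ T = (8.226×10⁴)(7.849×10⁻⁶) ≈ 0.646 m.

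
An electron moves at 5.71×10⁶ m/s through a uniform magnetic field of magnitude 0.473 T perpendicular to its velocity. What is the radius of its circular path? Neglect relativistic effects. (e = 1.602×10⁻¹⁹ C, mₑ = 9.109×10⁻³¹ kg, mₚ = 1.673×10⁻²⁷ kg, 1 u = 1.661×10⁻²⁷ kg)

The magnetic force provides the centripetal force: |q|vB = mv²/r.
r = mv/(|q|B) = (9.109×10⁻³¹)(5.71×10⁶)/((1.602×10⁻¹⁹)(0.473)) ≈ 6.86×10⁻⁵ m.

r ≈ 6.86×10⁻⁵ m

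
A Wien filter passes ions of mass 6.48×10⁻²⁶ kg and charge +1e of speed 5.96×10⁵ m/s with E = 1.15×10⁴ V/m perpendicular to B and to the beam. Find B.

Balance of forces in the selector: qE = qvB ⇒ B = E/v.
B = 1.15×10⁴/5.96×10⁵ = 0.0193 T.

B = 0.0193 T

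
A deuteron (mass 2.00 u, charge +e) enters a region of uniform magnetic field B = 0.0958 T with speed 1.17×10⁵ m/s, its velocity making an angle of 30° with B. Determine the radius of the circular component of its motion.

r ≈ 0.0127 m

v⊥ = v sinθ = 1.17×10⁵·sin30° ≈ 5.850×10⁴ m/s.
r = m v⊥/(|q|B) = (3.322×10⁻²⁷)(5.850×10⁴)/((1.602×10⁻¹⁹)(0.0958)) ≈ 0.0127 m.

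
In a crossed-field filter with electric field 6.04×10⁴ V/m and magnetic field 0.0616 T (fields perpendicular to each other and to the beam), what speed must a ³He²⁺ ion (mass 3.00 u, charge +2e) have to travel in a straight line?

v = 9.81×10⁵ m/s

Zero net Lorentz force requires |qE| = |q v×B|, i.e. E = vB.
v = E/B = 6.04×10⁴/0.0616 = 9.81×10⁵ m/s.
The result is independent of the particle's charge and mass.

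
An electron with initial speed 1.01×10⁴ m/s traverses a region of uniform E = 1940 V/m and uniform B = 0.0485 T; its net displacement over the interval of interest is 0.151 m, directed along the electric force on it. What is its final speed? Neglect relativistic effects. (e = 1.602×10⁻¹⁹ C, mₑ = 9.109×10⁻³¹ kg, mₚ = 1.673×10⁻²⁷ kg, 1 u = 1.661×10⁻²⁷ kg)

v_f ≈ 1.02×10⁷ m/s

B does no work; ΔKE = |q|E d.
½mv_f² = ½mv₀² + |q|Ed = ½(9.109×10⁻³¹)(1.01×10⁴)² + (1.602×10⁻¹⁹)(1940)(0.151) ≈ 4.646×10⁻²³ J + 4.693×10⁻¹⁷ J ≈ 4.693×10⁻¹⁷ J.
v_f = √(2·4.693×10⁻¹⁷/9.109×10⁻³¹) ≈ 1.02×10⁷ m/s.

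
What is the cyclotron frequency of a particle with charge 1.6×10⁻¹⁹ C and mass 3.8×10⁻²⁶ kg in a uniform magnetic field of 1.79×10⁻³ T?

f = |q|B/(2πm).
f = (1.6×10⁻¹⁹)(1.79×10⁻³)/(2π·3.8×10⁻²⁶) ≈ 1200 Hz.

f ≈ 1200 Hz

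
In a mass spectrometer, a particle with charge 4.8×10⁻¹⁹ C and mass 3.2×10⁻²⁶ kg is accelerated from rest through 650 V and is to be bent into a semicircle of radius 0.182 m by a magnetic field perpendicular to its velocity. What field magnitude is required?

v = √(2|q|V/m) = √(2·4.8×10⁻¹⁹·650/3.2×10⁻²⁶) ≈ 1.396×10⁵ m/s.
B = mv/(|q|r) = (3.2×10⁻²⁶)(1.396×10⁵)/((4.8×10⁻¹⁹)(0.182)) ≈ 0.0512 T.

B ≈ 0.0512 T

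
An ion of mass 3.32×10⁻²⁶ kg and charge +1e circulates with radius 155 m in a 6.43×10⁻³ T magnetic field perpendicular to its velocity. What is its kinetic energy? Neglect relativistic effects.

v = |q|Br/m, then KE = ½mv² = (qBr)²/(2m).
v = (1.602×10⁻¹⁹)(6.43×10⁻³)(155)/3.32×10⁻²⁶ ≈ 4.809×10⁶ m/s.
KE = ½(3.32×10⁻²⁶)(4.809×10⁶)² ≈ 3.84×10⁻¹³ J.

KE ≈ 3.84×10⁻¹³ J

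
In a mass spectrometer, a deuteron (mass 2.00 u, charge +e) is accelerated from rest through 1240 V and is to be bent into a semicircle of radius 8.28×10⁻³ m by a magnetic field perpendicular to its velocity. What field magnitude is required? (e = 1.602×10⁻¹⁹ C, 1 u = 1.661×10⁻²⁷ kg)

v = √(2|q|V/m) = √(2·1.602×10⁻¹⁹·1240/3.322×10⁻²⁷) ≈ 3.458×10⁵ m/s.
B = mv/(|q|r) = (3.322×10⁻²⁷)(3.458×10⁵)/((1.602×10⁻¹⁹)(8.28×10⁻³)) ≈ 0.866 T.

B ≈ 0.866 T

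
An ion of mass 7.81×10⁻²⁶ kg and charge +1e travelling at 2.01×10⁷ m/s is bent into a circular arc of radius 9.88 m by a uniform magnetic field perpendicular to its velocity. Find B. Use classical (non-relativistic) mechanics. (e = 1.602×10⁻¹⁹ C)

From |q|vB = mv²/r, B = mv/(|q|r).
B = (7.81×10⁻²⁶)(2.01×10⁷)/((1.602×10⁻¹⁹)(9.88)) ≈ 0.992 T.

B ≈ 0.992 T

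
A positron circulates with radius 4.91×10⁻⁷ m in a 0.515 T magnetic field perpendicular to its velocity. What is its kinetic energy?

v = |q|Br/m, then KE = ½mv² = (qBr)²/(2m).
v = (1.602×10⁻¹⁹)(0.515)(4.91×10⁻⁷)/9.109×10⁻³¹ ≈ 4.447×10⁴ m/s.
KE = ½(9.109×10⁻³¹)(4.447×10⁴)² ≈ 9.01×10⁻²² J.

KE ≈ 9.01×10⁻²² J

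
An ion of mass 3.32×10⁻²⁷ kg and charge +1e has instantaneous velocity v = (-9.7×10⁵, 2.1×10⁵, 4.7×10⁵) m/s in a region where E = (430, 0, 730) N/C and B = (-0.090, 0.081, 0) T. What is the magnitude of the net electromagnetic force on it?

v×B = (-3.81×10⁴, -4.23×10⁴, -5.97×10⁴) N/C.
E + v×B = (-3.76×10⁴, -4.23×10⁴, -5.89×10⁴) N/C.
F = q(E + v×B) = (1.602×10⁻¹⁹ C)·(-3.76×10⁴, -4.23×10⁴, -5.89×10⁴) = (-6.03×10⁻¹⁵, -6.78×10⁻¹⁵, -9.44×10⁻¹⁵) N.
|F| = 1.31×10⁻¹⁴ N.

|F| ≈ 1.31×10⁻¹⁴ N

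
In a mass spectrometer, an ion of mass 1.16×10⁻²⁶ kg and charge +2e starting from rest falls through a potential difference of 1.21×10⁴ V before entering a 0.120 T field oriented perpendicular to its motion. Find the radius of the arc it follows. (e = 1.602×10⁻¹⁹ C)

r ≈ 0.247 m

Acceleration: |q|V = ½mv² ⇒ v = √(2|q|V/m) = √(2·3.204×10⁻¹⁹·1.21×10⁴/1.16×10⁻²⁶) ≈ 8.176×10⁵ m/s.
In the field: r = mv/(|q|B) = (1.16×10⁻²⁶)(8.176×10⁵)/((3.204×10⁻¹⁹)(0.120)) ≈ 0.247 m.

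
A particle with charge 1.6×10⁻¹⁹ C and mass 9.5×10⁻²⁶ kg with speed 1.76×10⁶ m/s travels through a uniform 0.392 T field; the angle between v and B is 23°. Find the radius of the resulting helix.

r ≈ 1.04 m

v⊥ = v sinθ = 1.76×10⁶·sin23° ≈ 6.877×10⁵ m/s.
r = m v⊥/(|q|B) = (9.5×10⁻²⁶)(6.877×10⁵)/((1.6×10⁻¹⁹)(0.392)) ≈ 1.04 m.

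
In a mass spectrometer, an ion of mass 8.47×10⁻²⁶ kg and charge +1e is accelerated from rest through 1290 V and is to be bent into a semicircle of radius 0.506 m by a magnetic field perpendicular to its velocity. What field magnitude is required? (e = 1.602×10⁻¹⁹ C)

B ≈ 0.0730 T

v = √(2|q|V/m) = √(2·1.602×10⁻¹⁹·1290/8.47×10⁻²⁶) ≈ 6.986×10⁴ m/s.
B = mv/(|q|r) = (8.47×10⁻²⁶)(6.986×10⁴)/((1.602×10⁻¹⁹)(0.506)) ≈ 0.0730 T.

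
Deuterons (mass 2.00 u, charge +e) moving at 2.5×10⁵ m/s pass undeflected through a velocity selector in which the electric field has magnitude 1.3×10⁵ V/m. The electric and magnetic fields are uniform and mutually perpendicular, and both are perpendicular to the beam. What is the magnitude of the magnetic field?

B = 0.52 T

Balance of forces in the selector: qE = qvB ⇒ B = E/v.
B = 1.3×10⁵/2.5×10⁵ = 0.52 T.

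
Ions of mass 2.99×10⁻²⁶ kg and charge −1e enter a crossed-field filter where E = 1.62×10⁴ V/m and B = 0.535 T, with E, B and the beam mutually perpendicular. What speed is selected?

v = 3.03×10⁴ m/s

Straight-line motion ⇒ electric and magnetic forces cancel, so E = vB.
v = E/B = 1.62×10⁴/0.535 = 3.03×10⁴ m/s.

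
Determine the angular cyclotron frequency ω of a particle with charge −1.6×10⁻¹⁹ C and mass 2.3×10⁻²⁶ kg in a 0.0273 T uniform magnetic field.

ω = |q|B/m.
ω = (1.6×10⁻¹⁹)(0.0273)/2.3×10⁻²⁶ ≈ 1.90×10⁵ rad/s.

ω ≈ 1.90×10⁵ rad/s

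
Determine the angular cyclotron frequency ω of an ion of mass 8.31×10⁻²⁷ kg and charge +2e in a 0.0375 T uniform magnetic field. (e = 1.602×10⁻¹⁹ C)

ω = |q|B/m.
ω = (3.204×10⁻¹⁹)(0.0375)/8.31×10⁻²⁷ ≈ 1.45×10⁶ rad/s.

ω ≈ 1.45×10⁶ rad/s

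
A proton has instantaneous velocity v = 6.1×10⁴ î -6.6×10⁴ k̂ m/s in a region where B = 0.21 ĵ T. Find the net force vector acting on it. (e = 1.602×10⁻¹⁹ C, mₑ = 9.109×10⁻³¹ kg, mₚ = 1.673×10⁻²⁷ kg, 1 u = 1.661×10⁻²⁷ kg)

F ≈ (2.22×10⁻¹⁵, 0, 2.05×10⁻¹⁵) N

v×B = (1.39×10⁴, 0, 1.28×10⁴) N/C.
F = q v×B = (1.602×10⁻¹⁹ C)·(1.39×10⁴, 0, 1.28×10⁴) = (2.22×10⁻¹⁵, 0, 2.05×10⁻¹⁵) N.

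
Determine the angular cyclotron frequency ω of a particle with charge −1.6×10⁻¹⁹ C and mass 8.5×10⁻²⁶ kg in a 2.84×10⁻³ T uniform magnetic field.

ω = |q|B/m.
ω = (1.6×10⁻¹⁹)(2.84×10⁻³)/8.5×10⁻²⁶ ≈ 5350 rad/s.

ω ≈ 5350 rad/s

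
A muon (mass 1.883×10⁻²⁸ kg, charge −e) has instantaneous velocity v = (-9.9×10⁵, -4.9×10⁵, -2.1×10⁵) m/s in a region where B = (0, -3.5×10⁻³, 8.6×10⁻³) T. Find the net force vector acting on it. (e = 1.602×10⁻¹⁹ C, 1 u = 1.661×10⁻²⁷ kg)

v×B = (-4950, 8510, 3460) N/C.
F = q v×B = (−1.602×10⁻¹⁹ C)·(-4950, 8510, 3460) = (7.93×10⁻¹⁶, -1.36×10⁻¹⁵, -5.55×10⁻¹⁶) N.

F ≈ (7.93×10⁻¹⁶, -1.36×10⁻¹⁵, -5.55×10⁻¹⁶) N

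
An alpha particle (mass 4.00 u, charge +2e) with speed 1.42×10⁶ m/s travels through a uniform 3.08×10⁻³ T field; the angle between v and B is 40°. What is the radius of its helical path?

r ≈ 6.15 m

v⊥ = v sinθ = 1.42×10⁶·sin40° ≈ 9.128×10⁵ m/s.
r = m v⊥/(|q|B) = (6.644×10⁻²⁷)(9.128×10⁵)/((3.204×10⁻¹⁹)(3.08×10⁻³)) ≈ 6.15 m.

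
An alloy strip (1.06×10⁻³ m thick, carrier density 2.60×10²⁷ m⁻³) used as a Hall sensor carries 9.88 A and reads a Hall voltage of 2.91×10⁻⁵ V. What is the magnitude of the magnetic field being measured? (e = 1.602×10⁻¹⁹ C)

From V_H = IB/(n e t), B = V_H n e t / I.
B = (2.91×10⁻⁵)(2.60×10²⁷)(1.602×10⁻¹⁹)(1.06×10⁻³)/9.88 ≈ 1.30 T.

B ≈ 1.30 T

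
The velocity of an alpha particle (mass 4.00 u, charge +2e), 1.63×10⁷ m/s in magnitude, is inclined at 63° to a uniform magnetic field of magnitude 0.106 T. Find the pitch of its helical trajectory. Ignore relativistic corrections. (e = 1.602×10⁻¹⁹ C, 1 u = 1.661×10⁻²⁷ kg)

p ≈ 9.10 m

v∥ = v cosθ = 1.63×10⁷·cos63° ≈ 7.400×10⁶ m/s.
T = 2πm/(|q|B) = 2π(6.644×10⁻²⁷)/((3.204×10⁻¹⁹)(0.106)) ≈ 1.229×10⁻⁶ s.
pitch = v∥ T = (7.400×10⁶)(1.229×10⁻⁶) ≈ 9.10 m.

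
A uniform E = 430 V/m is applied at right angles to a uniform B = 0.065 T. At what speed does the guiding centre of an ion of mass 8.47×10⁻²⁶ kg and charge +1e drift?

v_d ≈ 6600 m/s

The steady drift has the magnetic force balancing the electric force, so v_d = E/B.
v_d = 430/0.065 = 6600 m/s.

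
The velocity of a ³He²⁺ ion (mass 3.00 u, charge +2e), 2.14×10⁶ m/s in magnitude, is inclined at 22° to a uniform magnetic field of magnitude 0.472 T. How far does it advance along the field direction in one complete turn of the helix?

p ≈ 0.411 m

v∥ = v cosθ = 2.14×10⁶·cos22° ≈ 1.984×10⁶ m/s.
T = 2πm/(|q|B) = 2π(4.983×10⁻²⁷)/((3.204×10⁻¹⁹)(0.472)) ≈ 2.070×10⁻⁷ s.
pitch = v∥ T = (1.984×10⁶)(2.070×10⁻⁷) ≈ 0.411 m.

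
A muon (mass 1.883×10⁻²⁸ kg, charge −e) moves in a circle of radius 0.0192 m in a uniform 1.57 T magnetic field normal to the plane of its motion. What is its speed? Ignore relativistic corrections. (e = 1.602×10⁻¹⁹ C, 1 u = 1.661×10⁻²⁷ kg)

v ≈ 2.56×10⁷ m/s

From |q|vB = mv²/r, v = |q|Br/m.
v = (1.602×10⁻¹⁹)(1.57)(0.0192)/1.883×10⁻²⁸ ≈ 2.56×10⁷ m/s.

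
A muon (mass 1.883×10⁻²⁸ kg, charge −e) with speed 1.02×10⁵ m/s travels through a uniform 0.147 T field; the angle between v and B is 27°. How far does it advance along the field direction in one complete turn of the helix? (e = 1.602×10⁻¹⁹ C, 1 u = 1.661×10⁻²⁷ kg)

p ≈ 4.57×10⁻³ m

v∥ = v cosθ = 1.02×10⁵·cos27° ≈ 9.088×10⁴ m/s.
T = 2πm/(|q|B) = 2π(1.883×10⁻²⁸)/((1.602×10⁻¹⁹)(0.147)) ≈ 5.024×10⁻⁸ s.
pitch = v∥ T = (9.088×10⁴)(5.024×10⁻⁸) ≈ 4.57×10⁻³ m.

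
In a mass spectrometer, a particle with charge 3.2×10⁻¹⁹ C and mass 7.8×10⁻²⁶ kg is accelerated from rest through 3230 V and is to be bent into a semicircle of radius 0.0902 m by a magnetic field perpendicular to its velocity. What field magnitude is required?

v = √(2|q|V/m) = √(2·3.2×10⁻¹⁹·3230/7.8×10⁻²⁶) ≈ 1.628×10⁵ m/s.
B = mv/(|q|r) = (7.8×10⁻²⁶)(1.628×10⁵)/((3.2×10⁻¹⁹)(0.0902)) ≈ 0.440 T.

B ≈ 0.440 T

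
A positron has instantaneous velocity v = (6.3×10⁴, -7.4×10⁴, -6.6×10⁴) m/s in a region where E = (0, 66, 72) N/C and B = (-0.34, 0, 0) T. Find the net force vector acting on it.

v×B = (0, 2.24×10⁴, -2.52×10⁴) N/C.
E + v×B = (0, 2.25×10⁴, -2.51×10⁴) N/C.
F = q(E + v×B) = (1.602×10⁻¹⁹ C)·(0, 2.25×10⁴, -2.51×10⁴) = (0, 3.61×10⁻¹⁵, -4.02×10⁻¹⁵) N.

F ≈ (0, 3.61×10⁻¹⁵, -4.02×10⁻¹⁵) N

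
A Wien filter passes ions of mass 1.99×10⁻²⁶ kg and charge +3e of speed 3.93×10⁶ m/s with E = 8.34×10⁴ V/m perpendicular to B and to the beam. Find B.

B = 0.0212 T

Balance of forces in the selector: qE = qvB ⇒ B = E/v.
B = 8.34×10⁴/3.93×10⁶ = 0.0212 T.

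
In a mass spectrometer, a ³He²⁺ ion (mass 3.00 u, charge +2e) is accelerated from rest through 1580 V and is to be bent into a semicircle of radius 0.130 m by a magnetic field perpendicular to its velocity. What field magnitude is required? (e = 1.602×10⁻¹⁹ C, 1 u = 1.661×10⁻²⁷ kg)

B ≈ 0.0539 T

v = √(2|q|V/m) = √(2·3.204×10⁻¹⁹·1580/4.983×10⁻²⁷) ≈ 4.508×10⁵ m/s.
B = mv/(|q|r) = (4.983×10⁻²⁷)(4.508×10⁵)/((3.204×10⁻¹⁹)(0.130)) ≈ 0.0539 T.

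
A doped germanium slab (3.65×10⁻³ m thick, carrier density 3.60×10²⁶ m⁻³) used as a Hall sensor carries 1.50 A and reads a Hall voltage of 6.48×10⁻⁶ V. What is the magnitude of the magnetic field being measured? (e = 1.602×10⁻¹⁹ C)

From V_H = IB/(n e t), B = V_H n e t / I.
B = (6.48×10⁻⁶)(3.60×10²⁶)(1.602×10⁻¹⁹)(3.65×10⁻³)/1.50 ≈ 0.909 T.

B ≈ 0.909 T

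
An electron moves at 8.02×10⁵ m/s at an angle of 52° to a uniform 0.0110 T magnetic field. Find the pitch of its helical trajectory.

v∥ = v cosθ = 8.02×10⁵·cos52° ≈ 4.938×10⁵ m/s.
T = 2πm/(|q|B) = 2π(9.109×10⁻³¹)/((1.602×10⁻¹⁹)(0.0110)) ≈ 3.248×10⁻⁹ s.
pitch = v∥ T = (4.938×10⁵)(3.248×10⁻⁹) ≈ 1.60×10⁻³ m.

p ≈ 1.60×10⁻³ m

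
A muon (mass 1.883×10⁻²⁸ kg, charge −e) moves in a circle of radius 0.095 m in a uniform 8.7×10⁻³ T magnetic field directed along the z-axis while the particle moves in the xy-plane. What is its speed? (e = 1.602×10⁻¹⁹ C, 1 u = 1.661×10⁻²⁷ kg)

From |q|vB = mv²/r, v = |q|Br/m.
v = (1.602×10⁻¹⁹)(8.7×10⁻³)(0.095)/1.883×10⁻²⁸ ≈ 7.0×10⁵ m/s.

v ≈ 7.0×10⁵ m/s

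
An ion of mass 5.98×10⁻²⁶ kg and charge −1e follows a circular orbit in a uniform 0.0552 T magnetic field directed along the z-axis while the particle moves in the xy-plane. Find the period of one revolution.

The cyclotron period depends only on m, q, B: T = 2πm/(|q|B).
T = 2π(5.98×10⁻²⁶)/((1.602×10⁻¹⁹)(0.0552)) ≈ 4.25×10⁻⁵ s.

T ≈ 4.25×10⁻⁵ s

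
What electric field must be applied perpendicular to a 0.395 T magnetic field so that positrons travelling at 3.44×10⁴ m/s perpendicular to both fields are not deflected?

E = 1.36×10⁴ V/m

For straight-line motion qE = qvB, so E = vB.
E = 3.44×10⁴ × 0.395 = 1.36×10⁴ V/m.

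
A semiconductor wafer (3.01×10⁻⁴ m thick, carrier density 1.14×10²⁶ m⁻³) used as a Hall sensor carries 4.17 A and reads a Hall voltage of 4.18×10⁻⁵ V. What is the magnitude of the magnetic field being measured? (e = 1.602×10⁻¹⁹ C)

From V_H = IB/(n e t), B = V_H n e t / I.
B = (4.18×10⁻⁵)(1.14×10²⁶)(1.602×10⁻¹⁹)(3.01×10⁻⁴)/4.17 ≈ 0.0551 T.

B ≈ 0.0551 T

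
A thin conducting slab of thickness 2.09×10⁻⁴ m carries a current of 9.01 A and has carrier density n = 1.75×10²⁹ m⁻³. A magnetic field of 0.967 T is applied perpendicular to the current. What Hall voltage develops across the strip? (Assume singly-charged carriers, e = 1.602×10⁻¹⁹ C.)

V_H = IB/(n e t).
V_H = (9.01)(0.967)/((1.75×10²⁹)(1.602×10⁻¹⁹)(2.09×10⁻⁴)) ≈ 1.49×10⁻⁶ V.

V_H ≈ 1.49×10⁻⁶ V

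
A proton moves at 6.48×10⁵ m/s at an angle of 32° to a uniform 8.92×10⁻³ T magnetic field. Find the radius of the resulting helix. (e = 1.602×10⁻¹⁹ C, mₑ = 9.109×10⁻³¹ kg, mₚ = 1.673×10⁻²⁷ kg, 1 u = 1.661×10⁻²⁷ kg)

r ≈ 0.402 m

v⊥ = v sinθ = 6.48×10⁵·sin32° ≈ 3.434×10⁵ m/s.
r = m v⊥/(|q|B) = (1.673×10⁻²⁷)(3.434×10⁵)/((1.602×10⁻¹⁹)(8.92×10⁻³)) ≈ 0.402 m.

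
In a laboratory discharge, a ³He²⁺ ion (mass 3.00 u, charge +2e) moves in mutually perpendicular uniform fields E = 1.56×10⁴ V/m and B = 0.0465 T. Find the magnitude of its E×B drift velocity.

v_d ≈ 3.35×10⁵ m/s

The E×B drift speed is v_d = E/B.
v_d = 1.56×10⁴/0.0465 = 3.35×10⁵ m/s.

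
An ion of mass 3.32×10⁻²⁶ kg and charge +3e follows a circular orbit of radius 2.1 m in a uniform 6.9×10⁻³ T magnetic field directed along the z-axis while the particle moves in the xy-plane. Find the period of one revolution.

The cyclotron period depends only on m, q, B: T = 2πm/(|q|B).
T = 2π(3.32×10⁻²⁶)/((4.806×10⁻¹⁹)(6.9×10⁻³)) ≈ 6.3×10⁻⁵ s.

T ≈ 6.3×10⁻⁵ s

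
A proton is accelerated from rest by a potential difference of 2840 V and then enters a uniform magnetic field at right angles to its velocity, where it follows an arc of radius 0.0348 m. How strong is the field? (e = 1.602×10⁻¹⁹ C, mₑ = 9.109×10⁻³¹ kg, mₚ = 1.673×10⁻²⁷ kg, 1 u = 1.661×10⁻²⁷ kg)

v = √(2|q|V/m) = √(2·1.602×10⁻¹⁹·2840/1.673×10⁻²⁷) ≈ 7.375×10⁵ m/s.
B = mv/(|q|r) = (1.673×10⁻²⁷)(7.375×10⁵)/((1.602×10⁻¹⁹)(0.0348)) ≈ 0.221 T.

B ≈ 0.221 T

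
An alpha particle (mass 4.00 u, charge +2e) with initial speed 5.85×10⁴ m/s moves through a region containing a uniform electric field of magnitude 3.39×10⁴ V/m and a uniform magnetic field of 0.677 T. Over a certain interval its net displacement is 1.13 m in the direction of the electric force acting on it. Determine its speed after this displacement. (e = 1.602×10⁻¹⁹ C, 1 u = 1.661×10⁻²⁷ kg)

B does no work; ΔKE = |q|E d.
½mv_f² = ½mv₀² + |q|Ed = ½(6.644×10⁻²⁷)(5.85×10⁴)² + (3.204×10⁻¹⁹)(3.39×10⁴)(1.13) ≈ 1.137×10⁻¹⁷ J + 1.227×10⁻¹⁴ J ≈ 1.228×10⁻¹⁴ J.
v_f = √(2·1.228×10⁻¹⁴/6.644×10⁻²⁷) ≈ 1.92×10⁶ m/s.

v_f ≈ 1.92×10⁶ m/s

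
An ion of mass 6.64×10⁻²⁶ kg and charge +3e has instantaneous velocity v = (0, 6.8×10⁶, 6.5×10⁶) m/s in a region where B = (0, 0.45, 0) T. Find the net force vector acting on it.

F ≈ (-1.41×10⁻¹², 0, 0) N

v×B = (-2.92×10⁶, 0, 0) N/C.
F = q v×B = (4.806×10⁻¹⁹ C)·(-2.92×10⁶, 0, 0) = (-1.41×10⁻¹², 0, 0) N.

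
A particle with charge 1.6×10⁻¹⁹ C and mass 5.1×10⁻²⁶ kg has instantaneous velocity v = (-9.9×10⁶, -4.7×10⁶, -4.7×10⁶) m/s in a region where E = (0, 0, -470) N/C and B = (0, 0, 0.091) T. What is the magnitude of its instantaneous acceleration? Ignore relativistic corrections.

|a| ≈ 3.13×10¹² m/s²

v×B = (-4.28×10⁵, 9.01×10⁵, 0) N/C.
E + v×B = (-4.28×10⁵, 9.01×10⁵, -470) N/C.
F = q(E + v×B) = (1.6×10⁻¹⁹ C)·(-4.28×10⁵, 9.01×10⁵, -470) = (-6.84×10⁻¹⁴, 1.44×10⁻¹³, -7.52×10⁻¹⁷) N.
|a| = |F|/m = 1.596×10⁻¹³/5.1×10⁻²⁶ ≈ 3.13×10¹² m/s².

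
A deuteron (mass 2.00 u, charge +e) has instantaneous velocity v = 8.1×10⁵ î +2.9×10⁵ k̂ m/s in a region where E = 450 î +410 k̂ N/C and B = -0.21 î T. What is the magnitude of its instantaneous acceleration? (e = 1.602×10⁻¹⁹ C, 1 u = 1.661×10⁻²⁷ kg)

|a| ≈ 2.94×10¹² m/s²

v×B = (0, -6.09×10⁴, 0) N/C.
E + v×B = (450, -6.09×10⁴, 410) N/C.
F = q(E + v×B) = (1.602×10⁻¹⁹ C)·(450, -6.09×10⁴, 410) = (7.21×10⁻¹⁷, -9.76×10⁻¹⁵, 6.57×10⁻¹⁷) N.
|a| = |F|/m = 9.757×10⁻¹⁵/3.322×10⁻²⁷ ≈ 2.94×10¹² m/s².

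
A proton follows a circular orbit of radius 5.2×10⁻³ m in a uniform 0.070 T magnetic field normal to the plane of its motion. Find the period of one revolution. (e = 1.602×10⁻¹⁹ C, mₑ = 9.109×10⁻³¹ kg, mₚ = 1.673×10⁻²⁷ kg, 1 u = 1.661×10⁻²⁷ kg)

T ≈ 9.4×10⁻⁷ s

The cyclotron period depends only on m, q, B: T = 2πm/(|q|B).
T = 2π(1.673×10⁻²⁷)/((1.602×10⁻¹⁹)(0.070)) ≈ 9.4×10⁻⁷ s.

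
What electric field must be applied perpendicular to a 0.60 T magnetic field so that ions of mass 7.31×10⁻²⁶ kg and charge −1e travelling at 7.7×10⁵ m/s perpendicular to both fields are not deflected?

For straight-line motion qE = qvB, so E = vB.
E = 7.7×10⁵ × 0.60 = 4.6×10⁵ V/m.

E = 4.6×10⁵ V/m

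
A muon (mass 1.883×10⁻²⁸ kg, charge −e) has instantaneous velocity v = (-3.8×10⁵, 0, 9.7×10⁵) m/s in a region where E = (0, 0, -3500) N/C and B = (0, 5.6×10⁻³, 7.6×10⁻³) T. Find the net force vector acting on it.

F ≈ (8.70×10⁻¹⁶, -4.63×10⁻¹⁶, 9.02×10⁻¹⁶) N

v×B = (-5430, 2890, -2130) N/C.
E + v×B = (-5430, 2890, -5630) N/C.
F = q(E + v×B) = (−1.602×10⁻¹⁹ C)·(-5430, 2890, -5630) = (8.70×10⁻¹⁶, -4.63×10⁻¹⁶, 9.02×10⁻¹⁶) N.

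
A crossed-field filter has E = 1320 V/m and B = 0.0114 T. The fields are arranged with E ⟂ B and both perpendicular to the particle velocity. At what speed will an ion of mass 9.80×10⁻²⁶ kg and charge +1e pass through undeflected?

v = 1.16×10⁵ m/s

Straight-line motion ⇒ electric and magnetic forces cancel, so E = vB.
v = E/B = 1320/0.0114 = 1.16×10⁵ m/s.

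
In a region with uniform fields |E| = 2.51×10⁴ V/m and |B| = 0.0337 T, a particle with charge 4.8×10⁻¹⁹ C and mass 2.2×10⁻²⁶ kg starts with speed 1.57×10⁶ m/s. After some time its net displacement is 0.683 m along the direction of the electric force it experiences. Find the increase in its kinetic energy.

ΔKE ≈ 8.23×10⁻¹⁵ J

The magnetic force is always ⟂ v and does no work; only the electric force changes KE.
ΔKE = F_E · d = |q|E d = (4.8×10⁻¹⁹)(2.51×10⁴)(0.683) ≈ 8.23×10⁻¹⁵ J.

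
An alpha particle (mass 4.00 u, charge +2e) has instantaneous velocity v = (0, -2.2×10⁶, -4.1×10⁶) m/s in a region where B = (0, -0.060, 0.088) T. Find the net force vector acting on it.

F ≈ (-1.41×10⁻¹³, 0, 0) N

v×B = (-4.40×10⁵, 0, 0) N/C.
F = q v×B = (3.204×10⁻¹⁹ C)·(-4.40×10⁵, 0, 0) = (-1.41×10⁻¹³, 0, 0) N.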